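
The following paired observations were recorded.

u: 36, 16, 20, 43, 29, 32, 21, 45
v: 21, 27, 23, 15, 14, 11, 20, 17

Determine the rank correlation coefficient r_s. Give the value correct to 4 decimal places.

-0.5476

Rank u: 6, 1, 2, 7, 4, 5, 3, 8
Rank v: 6, 8, 7, 3, 2, 1, 5, 4
d = rank(u) − rank(v): 0, -7, -5, 4, 2, 4, -2, 4; Σd² = 130
ρ = 1 − 6Σd² / [n(n²−1)] = 1 − 6×130 / (8×63) = 1 − 780/504 ≈ -0.5476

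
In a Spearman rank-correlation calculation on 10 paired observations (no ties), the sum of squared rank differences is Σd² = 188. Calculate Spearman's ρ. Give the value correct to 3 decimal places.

-0.139

ρ = 1 − 6Σd² / [n(n²−1)] = 1 − 6×188 / (10×99)
  = 1 − 1128/990 = 1 − 1.1394 ≈ -0.139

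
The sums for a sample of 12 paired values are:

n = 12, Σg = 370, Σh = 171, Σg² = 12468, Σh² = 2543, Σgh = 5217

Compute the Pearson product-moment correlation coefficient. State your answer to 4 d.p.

-0.1654

r = (nΣgh − ΣgΣh) / √[(nΣg² − (Σg)²)(nΣh² − (Σh)²)]
Numerator: 12×5217 − 370×171 = -666
Denominator: √[(149616 − 136900)(30516 − 29241)] = √[12716 × 1275] = 4026.5246
r = -666 / 4026.5246 ≈ -0.1654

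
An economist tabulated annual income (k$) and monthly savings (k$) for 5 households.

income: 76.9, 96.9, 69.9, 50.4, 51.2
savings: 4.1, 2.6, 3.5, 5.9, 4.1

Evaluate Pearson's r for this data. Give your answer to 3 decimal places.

-0.810

n = 5, Σx = 345.3, Σy = 20.2, Σx² = 25350.83, Σy² = 87.44, Σxy = 1319.16
nΣxy − ΣxΣy = 6595.8 − 6975.06 = -379.26
nΣx² − (Σx)² = 126754.15 − 119232.09 = 7522.06; nΣy² − (Σy)² = 437.2 − 408.04 = 29.16
r = -379.26 / √(7522.06 × 29.16) = -379.26 / 468.3410 ≈ -0.810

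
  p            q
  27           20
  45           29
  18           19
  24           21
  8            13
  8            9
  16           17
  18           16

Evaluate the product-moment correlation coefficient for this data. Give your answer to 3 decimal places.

n = 8, Σp = 164, Σq = 144, Σp² = 4362, Σq² = 2838, Σpq = 3427
nΣpq − ΣpΣq = 27416 − 23616 = 3800
nΣp² − (Σp)² = 34896 − 26896 = 8000; nΣq² − (Σq)² = 22704 − 20736 = 1968
r = 3800 / √(8000 × 1968) = 3800 / 3967.8710 ≈ 0.958

0.958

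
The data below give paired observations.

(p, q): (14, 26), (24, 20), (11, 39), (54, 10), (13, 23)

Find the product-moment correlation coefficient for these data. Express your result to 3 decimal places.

-0.830

n = 5, Σp = 116, Σq = 118, Σp² = 3978, Σq² = 3226, Σpq = 2112
nΣpq − ΣpΣq = 10560 − 13688 = -3128
nΣp² − (Σp)² = 19890 − 13456 = 6434; nΣq² − (Σq)² = 16130 − 13924 = 2206
r = -3128 / √(6434 × 2206) = -3128 / 3767.4134 ≈ -0.830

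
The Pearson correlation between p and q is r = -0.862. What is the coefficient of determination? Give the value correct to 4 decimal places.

r² = (-0.862)² = 0.7430

0.7430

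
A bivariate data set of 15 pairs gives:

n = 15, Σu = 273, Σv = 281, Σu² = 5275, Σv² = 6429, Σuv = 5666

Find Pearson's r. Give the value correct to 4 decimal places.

0.9236

r = (nΣuv − ΣuΣv) / √[(nΣu² − (Σu)²)(nΣv² − (Σv)²)]
Numerator: 15×5666 − 273×281 = 8277
Denominator: √[(79125 − 74529)(96435 − 78961)] = √[4596 × 17474] = 8961.6128
r = 8277 / 8961.6128 ≈ 0.9236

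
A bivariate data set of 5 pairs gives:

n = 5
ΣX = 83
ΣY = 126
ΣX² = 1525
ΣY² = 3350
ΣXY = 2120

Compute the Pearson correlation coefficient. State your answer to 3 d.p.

0.177

r = (nΣXY − ΣXΣY) / √[(nΣX² − (ΣX)²)(nΣY² − (ΣY)²)]
Numerator: 5×2120 − 83×126 = 142
Denominator: √[(7625 − 6889)(16750 − 15876)] = √[736 × 874] = 802.0374
r = 142 / 802.0374 ≈ 0.177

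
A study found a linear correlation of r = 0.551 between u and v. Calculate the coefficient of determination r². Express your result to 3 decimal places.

0.304

r² = (0.551)² = 0.304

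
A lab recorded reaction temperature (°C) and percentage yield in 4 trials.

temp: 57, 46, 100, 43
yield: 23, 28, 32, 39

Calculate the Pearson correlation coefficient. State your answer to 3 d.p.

n = 4, Σx = 246, Σy = 122, Σx² = 17214, Σy² = 3858, Σxy = 7476
nΣxy − ΣxΣy = 29904 − 30012 = -108
nΣx² − (Σx)² = 68856 − 60516 = 8340; nΣy² − (Σy)² = 15432 − 14884 = 548
r = -108 / √(8340 × 548) = -108 / 2137.8307 ≈ -0.051

-0.051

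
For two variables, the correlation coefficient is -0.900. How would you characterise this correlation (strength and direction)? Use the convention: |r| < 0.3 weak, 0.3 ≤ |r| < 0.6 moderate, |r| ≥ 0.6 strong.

r = -0.900 < 0 so the relationship is negative.
|r| = 0.900, which falls in the strong range.

strong negative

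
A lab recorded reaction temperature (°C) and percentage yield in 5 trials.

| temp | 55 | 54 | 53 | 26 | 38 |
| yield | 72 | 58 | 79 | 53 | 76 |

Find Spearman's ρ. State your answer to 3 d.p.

Rank temp: 5, 4, 3, 1, 2
Rank yield: 3, 2, 5, 1, 4
d = rank(temp) − rank(yield): 2, 2, -2, 0, -2; Σd² = 16
ρ = 1 − 6Σd² / [n(n²−1)] = 1 − 6×16 / (5×24) = 1 − 96/120 ≈ 0.200

0.200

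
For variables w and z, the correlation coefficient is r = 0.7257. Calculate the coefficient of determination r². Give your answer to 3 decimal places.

0.527

r² = (0.7257)² = 0.527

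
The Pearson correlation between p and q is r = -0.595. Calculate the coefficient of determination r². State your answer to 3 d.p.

0.354

r² = (-0.595)² = 0.354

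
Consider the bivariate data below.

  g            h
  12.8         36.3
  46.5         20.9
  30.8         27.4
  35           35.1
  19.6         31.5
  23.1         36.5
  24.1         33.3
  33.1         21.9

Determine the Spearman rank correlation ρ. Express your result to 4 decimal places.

-0.6190

Rank g: 1, 8, 5, 7, 2, 3, 4, 6
Rank h: 7, 1, 3, 6, 4, 8, 5, 2
d = rank(g) − rank(h): -6, 7, 2, 1, -2, -5, -1, 4; Σd² = 136
ρ = 1 − 6Σd² / [n(n²−1)] = 1 − 6×136 / (8×63) = 1 − 816/504 ≈ -0.6190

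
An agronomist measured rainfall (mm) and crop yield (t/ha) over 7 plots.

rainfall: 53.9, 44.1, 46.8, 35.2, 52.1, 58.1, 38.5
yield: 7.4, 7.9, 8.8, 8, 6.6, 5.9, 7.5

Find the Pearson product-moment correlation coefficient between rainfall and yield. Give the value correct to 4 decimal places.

-0.6370

n = 7, Σx = 328.7, Σy = 52.1, Σx² = 15851.57, Σy² = 393.23, Σxy = 2416.09
nΣxy − ΣxΣy = 16912.63 − 17125.27 = -212.64
nΣx² − (Σx)² = 110960.99 − 108043.69 = 2917.3; nΣy² − (Σy)² = 2752.61 − 2714.41 = 38.2
r = -212.64 / √(2917.3 × 38.2) = -212.64 / 333.8276 ≈ -0.6370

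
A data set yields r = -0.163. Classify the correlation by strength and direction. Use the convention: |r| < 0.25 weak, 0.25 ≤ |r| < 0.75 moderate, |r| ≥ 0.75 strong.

r = -0.163 < 0 so the relationship is negative.
|r| = 0.163, which falls in the weak range.

weak negative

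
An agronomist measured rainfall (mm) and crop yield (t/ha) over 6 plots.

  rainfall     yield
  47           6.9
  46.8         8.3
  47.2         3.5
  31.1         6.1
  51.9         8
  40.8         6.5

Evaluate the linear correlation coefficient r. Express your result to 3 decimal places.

n = 6, Σx = 264.8, Σy = 39.3, Σx² = 11952.54, Σy² = 272.21, Σxy = 1748.05
nΣxy − ΣxΣy = 10488.3 − 10406.64 = 81.66
nΣx² − (Σx)² = 71715.24 − 70119.04 = 1596.2; nΣy² − (Σy)² = 1633.26 − 1544.49 = 88.77
r = 81.66 / √(1596.2 × 88.77) = 81.66 / 376.4235 ≈ 0.217

0.217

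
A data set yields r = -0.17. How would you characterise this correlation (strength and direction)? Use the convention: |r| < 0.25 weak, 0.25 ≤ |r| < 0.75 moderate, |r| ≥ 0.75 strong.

weak negative

r = -0.17 < 0 so the relationship is negative.
|r| = 0.17, which falls in the weak range.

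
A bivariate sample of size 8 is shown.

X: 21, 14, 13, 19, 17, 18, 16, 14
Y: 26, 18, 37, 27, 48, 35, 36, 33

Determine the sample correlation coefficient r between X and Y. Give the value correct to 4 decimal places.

-0.0804

n = 8, ΣX = 132, ΣY = 260, ΣX² = 2232, ΣY² = 9012, ΣXY = 4276
nΣXY − ΣXΣY = 34208 − 34320 = -112
nΣX² − (ΣX)² = 17856 − 17424 = 432; nΣY² − (ΣY)² = 72096 − 67600 = 4496
r = -112 / √(432 × 4496) = -112 / 1393.6542 ≈ -0.0804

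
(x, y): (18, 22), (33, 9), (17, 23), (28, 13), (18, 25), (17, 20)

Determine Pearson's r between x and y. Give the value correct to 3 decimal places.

-0.955

n = 6, Σx = 131, Σy = 112, Σx² = 3099, Σy² = 2288, Σxy = 2238
nΣxy − ΣxΣy = 13428 − 14672 = -1244
nΣx² − (Σx)² = 18594 − 17161 = 1433; nΣy² − (Σy)² = 13728 − 12544 = 1184
r = -1244 / √(1433 × 1184) = -1244 / 1302.5636 ≈ -0.955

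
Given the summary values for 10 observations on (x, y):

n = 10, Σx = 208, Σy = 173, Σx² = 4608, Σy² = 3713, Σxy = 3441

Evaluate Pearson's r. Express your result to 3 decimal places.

r = (nΣxy − ΣxΣy) / √[(nΣx² − (Σx)²)(nΣy² − (Σy)²)]
Numerator: 10×3441 − 208×173 = -1574
Denominator: √[(46080 − 43264)(37130 − 29929)] = √[2816 × 7201] = 4503.1118
r = -1574 / 4503.1118 ≈ -0.350

-0.350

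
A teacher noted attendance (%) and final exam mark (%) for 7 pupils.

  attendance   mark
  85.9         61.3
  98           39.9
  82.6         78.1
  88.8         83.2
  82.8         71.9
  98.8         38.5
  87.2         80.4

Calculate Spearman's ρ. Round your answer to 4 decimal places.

Rank attendance: 3, 6, 1, 5, 2, 7, 4
Rank mark: 3, 2, 5, 7, 4, 1, 6
d = rank(attendance) − rank(mark): 0, 4, -4, -2, -2, 6, -2; Σd² = 80
ρ = 1 − 6Σd² / [n(n²−1)] = 1 − 6×80 / (7×48) = 1 − 480/336 ≈ -0.4286

-0.4286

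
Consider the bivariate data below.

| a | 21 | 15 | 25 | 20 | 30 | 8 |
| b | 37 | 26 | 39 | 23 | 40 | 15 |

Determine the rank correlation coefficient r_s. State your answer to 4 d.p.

0.9429

Rank a: 4, 2, 5, 3, 6, 1
Rank b: 4, 3, 5, 2, 6, 1
d = rank(a) − rank(b): 0, -1, 0, 1, 0, 0; Σd² = 2
ρ = 1 − 6Σd² / [n(n²−1)] = 1 − 6×2 / (6×35) = 1 − 12/210 ≈ 0.9429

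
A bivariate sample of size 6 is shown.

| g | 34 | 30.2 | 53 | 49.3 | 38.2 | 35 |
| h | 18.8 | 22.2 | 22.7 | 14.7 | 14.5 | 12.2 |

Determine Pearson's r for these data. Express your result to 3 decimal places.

n = 6, Σg = 239.7, Σh = 105.1, Σg² = 9991.77, Σh² = 1936.75, Σgh = 4218.35
nΣgh − ΣgΣh = 25310.1 − 25192.47 = 117.63
nΣg² − (Σg)² = 59950.62 − 57456.09 = 2494.53; nΣh² − (Σh)² = 11620.5 − 11046.01 = 574.49
r = 117.63 / √(2494.53 × 574.49) = 117.63 / 1197.1143 ≈ 0.098

0.098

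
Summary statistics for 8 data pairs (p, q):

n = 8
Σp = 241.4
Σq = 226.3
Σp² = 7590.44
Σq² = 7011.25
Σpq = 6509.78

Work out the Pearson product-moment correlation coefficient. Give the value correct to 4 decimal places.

-0.7378

r = (nΣpq − ΣpΣq) / √[(nΣp² − (Σp)²)(nΣq² − (Σq)²)]
Numerator: 8×6509.78 − 241.4×226.3 = -2550.58
Denominator: √[(60723.52 − 58273.96)(56090 − 51211.69)] = √[2449.56 × 4878.31] = 3456.8357
r = -2550.58 / 3456.8357 ≈ -0.7378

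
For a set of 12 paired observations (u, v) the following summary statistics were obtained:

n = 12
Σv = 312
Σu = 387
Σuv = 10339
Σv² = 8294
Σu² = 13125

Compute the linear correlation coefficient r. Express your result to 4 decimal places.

r = (nΣuv − ΣuΣv) / √[(nΣu² − (Σu)²)(nΣv² − (Σv)²)]
Numerator: 12×10339 − 387×312 = 3324
Denominator: √[(157500 − 149769)(99528 − 97344)] = √[7731 × 2184] = 4109.0758
r = 3324 / 4109.0758 ≈ 0.8089

0.8089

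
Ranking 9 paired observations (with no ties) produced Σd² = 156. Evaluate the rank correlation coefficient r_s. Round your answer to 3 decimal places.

ρ = 1 − 6Σd² / [n(n²−1)] = 1 − 6×156 / (9×80)
  = 1 − 936/720 = 1 − 1.3000 ≈ -0.300

-0.300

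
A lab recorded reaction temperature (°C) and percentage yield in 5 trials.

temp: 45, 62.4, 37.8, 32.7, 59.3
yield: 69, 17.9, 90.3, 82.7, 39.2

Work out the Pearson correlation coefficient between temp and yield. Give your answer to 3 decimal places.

n = 5, Σx = 237.2, Σy = 299.1, Σx² = 11933.38, Σy² = 21611.43, Σxy = 12664.15
nΣxy − ΣxΣy = 63320.75 − 70946.52 = -7625.77
nΣx² − (Σx)² = 59666.9 − 56263.84 = 3403.06; nΣy² − (Σy)² = 108057.15 − 89460.81 = 18596.34
r = -7625.77 / √(3403.06 × 18596.34) = -7625.77 / 7955.1531 ≈ -0.959

-0.959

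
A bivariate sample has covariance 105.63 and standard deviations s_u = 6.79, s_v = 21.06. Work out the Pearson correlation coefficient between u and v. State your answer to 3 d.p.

r = Cov(u,v) / (s_u · s_v) = 105.63 / (6.79 × 21.06)
  = 105.63 / 142.9974 ≈ 0.739

0.739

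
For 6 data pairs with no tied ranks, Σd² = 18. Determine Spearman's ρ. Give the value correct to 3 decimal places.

0.486

ρ = 1 − 6Σd² / [n(n²−1)] = 1 − 6×18 / (6×35)
  = 1 − 108/210 = 1 − 0.5143 ≈ 0.486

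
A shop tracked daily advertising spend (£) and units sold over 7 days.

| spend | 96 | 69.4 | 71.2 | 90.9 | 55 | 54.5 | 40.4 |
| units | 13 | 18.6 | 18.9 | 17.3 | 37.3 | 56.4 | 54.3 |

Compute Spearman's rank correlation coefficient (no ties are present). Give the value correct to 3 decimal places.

-0.929

Rank spend: 7, 4, 5, 6, 3, 2, 1
Rank units: 1, 3, 4, 2, 5, 7, 6
d = rank(spend) − rank(units): 6, 1, 1, 4, -2, -5, -5; Σd² = 108
ρ = 1 − 6Σd² / [n(n²−1)] = 1 − 6×108 / (7×48) = 1 − 648/336 ≈ -0.929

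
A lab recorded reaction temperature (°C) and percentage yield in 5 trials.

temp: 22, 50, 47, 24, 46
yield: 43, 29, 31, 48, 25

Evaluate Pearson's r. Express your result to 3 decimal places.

-0.932

n = 5, Σx = 189, Σy = 176, Σx² = 7885, Σy² = 6580, Σxy = 6155
nΣxy − ΣxΣy = 30775 − 33264 = -2489
nΣx² − (Σx)² = 39425 − 35721 = 3704; nΣy² − (Σy)² = 32900 − 30976 = 1924
r = -2489 / √(3704 × 1924) = -2489 / 2669.5498 ≈ -0.932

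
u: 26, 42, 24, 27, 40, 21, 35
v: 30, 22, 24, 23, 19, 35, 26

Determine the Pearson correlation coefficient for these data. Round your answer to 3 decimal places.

n = 7, Σu = 215, Σv = 179, Σu² = 7011, Σv² = 4751, Σuv = 5306
nΣuv − ΣuΣv = 37142 − 38485 = -1343
nΣu² − (Σu)² = 49077 − 46225 = 2852; nΣv² − (Σv)² = 33257 − 32041 = 1216
r = -1343 / √(2852 × 1216) = -1343 / 1862.2653 ≈ -0.721

-0.721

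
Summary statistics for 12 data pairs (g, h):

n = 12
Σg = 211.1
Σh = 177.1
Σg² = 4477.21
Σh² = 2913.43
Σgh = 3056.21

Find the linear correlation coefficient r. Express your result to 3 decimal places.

-0.124

r = (nΣgh − ΣgΣh) / √[(nΣg² − (Σg)²)(nΣh² − (Σh)²)]
Numerator: 12×3056.21 − 211.1×177.1 = -711.29
Denominator: √[(53726.52 − 44563.21)(34961.16 − 31364.41)] = √[9163.31 × 3596.75] = 5740.9176
r = -711.29 / 5740.9176 ≈ -0.124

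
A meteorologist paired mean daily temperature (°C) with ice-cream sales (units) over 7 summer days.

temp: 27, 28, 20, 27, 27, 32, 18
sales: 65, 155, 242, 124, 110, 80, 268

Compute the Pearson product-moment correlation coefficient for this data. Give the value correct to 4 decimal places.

-0.9018

n = 7, Σx = 179, Σy = 1044, Σx² = 4719, Σy² = 192514, Σxy = 24637
nΣxy − ΣxΣy = 172459 − 186876 = -14417
nΣx² − (Σx)² = 33033 − 32041 = 992; nΣy² − (Σy)² = 1347598 − 1089936 = 257662
r = -14417 / √(992 × 257662) = -14417 / 15987.5171 ≈ -0.9018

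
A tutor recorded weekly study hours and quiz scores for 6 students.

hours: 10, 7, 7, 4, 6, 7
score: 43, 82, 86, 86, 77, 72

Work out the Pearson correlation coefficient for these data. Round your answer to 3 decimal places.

-0.833

n = 6, Σx = 41, Σy = 446, Σx² = 299, Σy² = 34478, Σxy = 2916
nΣxy − ΣxΣy = 17496 − 18286 = -790
nΣx² − (Σx)² = 1794 − 1681 = 113; nΣy² − (Σy)² = 206868 − 198916 = 7952
r = -790 / √(113 × 7952) = -790 / 947.9325 ≈ -0.833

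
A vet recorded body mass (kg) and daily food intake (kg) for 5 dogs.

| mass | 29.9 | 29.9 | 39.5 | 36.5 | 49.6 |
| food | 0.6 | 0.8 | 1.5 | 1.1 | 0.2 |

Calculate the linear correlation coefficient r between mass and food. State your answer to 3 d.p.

-0.283

n = 5, Σx = 185.4, Σy = 4.2, Σx² = 7140.68, Σy² = 4.5, Σxy = 151.18
nΣxy − ΣxΣy = 755.9 − 778.68 = -22.78
nΣx² − (Σx)² = 35703.4 − 34373.16 = 1330.24; nΣy² − (Σy)² = 22.5 − 17.64 = 4.86
r = -22.78 / √(1330.24 × 4.86) = -22.78 / 80.4050 ≈ -0.283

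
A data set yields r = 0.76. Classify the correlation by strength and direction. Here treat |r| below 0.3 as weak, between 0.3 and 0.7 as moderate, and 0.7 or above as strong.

strong positive

r = 0.76 > 0 so the relationship is positive.
|r| = 0.76, which falls in the strong range.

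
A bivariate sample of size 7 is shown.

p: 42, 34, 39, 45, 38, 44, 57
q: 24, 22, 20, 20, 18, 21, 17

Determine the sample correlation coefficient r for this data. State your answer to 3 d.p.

n = 7, Σp = 299, Σq = 142, Σp² = 13095, Σq² = 2914, Σpq = 6013
nΣpq − ΣpΣq = 42091 − 42458 = -367
nΣp² − (Σp)² = 91665 − 89401 = 2264; nΣq² − (Σq)² = 20398 − 20164 = 234
r = -367 / √(2264 × 234) = -367 / 727.8571 ≈ -0.504

-0.504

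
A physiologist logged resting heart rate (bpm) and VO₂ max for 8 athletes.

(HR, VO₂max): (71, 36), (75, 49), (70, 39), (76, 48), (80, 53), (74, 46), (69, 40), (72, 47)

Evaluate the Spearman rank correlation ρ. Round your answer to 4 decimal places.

Rank HR: 3, 6, 2, 7, 8, 5, 1, 4
Rank VO₂max: 1, 7, 2, 6, 8, 4, 3, 5
d = rank(HR) − rank(VO₂max): 2, -1, 0, 1, 0, 1, -2, -1; Σd² = 12
ρ = 1 − 6Σd² / [n(n²−1)] = 1 − 6×12 / (8×63) = 1 − 72/504 ≈ 0.8571

0.8571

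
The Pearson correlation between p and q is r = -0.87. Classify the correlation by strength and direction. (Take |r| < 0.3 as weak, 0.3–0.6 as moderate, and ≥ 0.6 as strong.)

strong negative

r = -0.87 < 0 so the relationship is negative.
|r| = 0.87, which falls in the strong range.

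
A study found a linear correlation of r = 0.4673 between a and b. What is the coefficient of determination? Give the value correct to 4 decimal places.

0.2184

r² = (0.4673)² = 0.2184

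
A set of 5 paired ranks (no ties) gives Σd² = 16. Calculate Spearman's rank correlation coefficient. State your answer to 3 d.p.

0.200

ρ = 1 − 6Σd² / [n(n²−1)] = 1 − 6×16 / (5×24)
  = 1 − 96/120 = 1 − 0.8000 ≈ 0.200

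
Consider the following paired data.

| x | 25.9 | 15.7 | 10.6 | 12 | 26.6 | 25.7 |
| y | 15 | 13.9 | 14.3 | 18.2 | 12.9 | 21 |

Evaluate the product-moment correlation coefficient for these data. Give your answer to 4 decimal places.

0.0792

n = 6, Σx = 116.5, Σy = 95.3, Σx² = 2541.71, Σy² = 1561.35, Σxy = 1859.55
nΣxy − ΣxΣy = 11157.3 − 11102.45 = 54.85
nΣx² − (Σx)² = 15250.26 − 13572.25 = 1678.01; nΣy² − (Σy)² = 9368.1 − 9082.09 = 286.01
r = 54.85 / √(1678.01 × 286.01) = 54.85 / 692.7681 ≈ 0.0792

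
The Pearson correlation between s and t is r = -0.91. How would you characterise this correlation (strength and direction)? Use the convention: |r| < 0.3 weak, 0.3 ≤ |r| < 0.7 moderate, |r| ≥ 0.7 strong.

strong negative

r = -0.91 < 0 so the relationship is negative.
|r| = 0.91, which falls in the strong range.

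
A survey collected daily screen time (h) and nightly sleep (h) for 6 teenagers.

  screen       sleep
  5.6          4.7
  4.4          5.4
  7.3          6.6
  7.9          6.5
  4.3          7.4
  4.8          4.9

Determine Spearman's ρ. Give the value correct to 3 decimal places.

Rank screen: 4, 2, 5, 6, 1, 3
Rank sleep: 1, 3, 5, 4, 6, 2
d = rank(screen) − rank(sleep): 3, -1, 0, 2, -5, 1; Σd² = 40
ρ = 1 − 6Σd² / [n(n²−1)] = 1 − 6×40 / (6×35) = 1 − 240/210 ≈ -0.143

-0.143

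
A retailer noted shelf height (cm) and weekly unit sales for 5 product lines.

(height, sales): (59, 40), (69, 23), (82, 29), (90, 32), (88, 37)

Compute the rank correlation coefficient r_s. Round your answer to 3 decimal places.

Rank height: 1, 2, 3, 5, 4
Rank sales: 5, 1, 2, 3, 4
d = rank(height) − rank(sales): -4, 1, 1, 2, 0; Σd² = 22
ρ = 1 − 6Σd² / [n(n²−1)] = 1 − 6×22 / (5×24) = 1 − 132/120 ≈ -0.100

-0.100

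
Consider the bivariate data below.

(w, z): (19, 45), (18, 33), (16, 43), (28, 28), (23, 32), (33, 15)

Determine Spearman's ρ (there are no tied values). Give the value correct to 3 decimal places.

Rank w: 3, 2, 1, 5, 4, 6
Rank z: 6, 4, 5, 2, 3, 1
d = rank(w) − rank(z): -3, -2, -4, 3, 1, 5; Σd² = 64
ρ = 1 − 6Σd² / [n(n²−1)] = 1 − 6×64 / (6×35) = 1 − 384/210 ≈ -0.829

-0.829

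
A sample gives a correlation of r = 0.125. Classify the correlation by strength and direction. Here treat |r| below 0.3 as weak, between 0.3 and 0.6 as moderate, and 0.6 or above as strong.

weak positive

r = 0.125 > 0 so the relationship is positive.
|r| = 0.125, which falls in the weak range.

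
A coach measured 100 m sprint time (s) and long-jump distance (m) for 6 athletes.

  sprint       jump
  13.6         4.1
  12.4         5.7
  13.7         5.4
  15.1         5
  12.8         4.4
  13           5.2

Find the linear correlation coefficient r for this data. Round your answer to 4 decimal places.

n = 6, Σx = 80.6, Σy = 29.8, Σx² = 1087.26, Σy² = 149.86, Σxy = 399.84
nΣxy − ΣxΣy = 2399.04 − 2401.88 = -2.84
nΣx² − (Σx)² = 6523.56 − 6496.36 = 27.2; nΣy² − (Σy)² = 899.16 − 888.04 = 11.12
r = -2.84 / √(27.2 × 11.12) = -2.84 / 17.3915 ≈ -0.1633

-0.1633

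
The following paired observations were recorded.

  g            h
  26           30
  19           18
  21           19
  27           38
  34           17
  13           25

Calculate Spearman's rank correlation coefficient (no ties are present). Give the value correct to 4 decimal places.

-0.0286

Rank g: 4, 2, 3, 5, 6, 1
Rank h: 5, 2, 3, 6, 1, 4
d = rank(g) − rank(h): -1, 0, 0, -1, 5, -3; Σd² = 36
ρ = 1 − 6Σd² / [n(n²−1)] = 1 − 6×36 / (6×35) = 1 − 216/210 ≈ -0.0286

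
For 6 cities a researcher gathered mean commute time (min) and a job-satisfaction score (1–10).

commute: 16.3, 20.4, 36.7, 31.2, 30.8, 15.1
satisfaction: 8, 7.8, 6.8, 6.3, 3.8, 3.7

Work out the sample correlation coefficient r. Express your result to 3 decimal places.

-0.052

n = 6, Σx = 150.5, Σy = 36.4, Σx² = 4178.83, Σy² = 238.9, Σxy = 908.55
nΣxy − ΣxΣy = 5451.3 − 5478.2 = -26.9
nΣx² − (Σx)² = 25072.98 − 22650.25 = 2422.73; nΣy² − (Σy)² = 1433.4 − 1324.96 = 108.44
r = -26.9 / √(2422.73 × 108.44) = -26.9 / 512.5630 ≈ -0.052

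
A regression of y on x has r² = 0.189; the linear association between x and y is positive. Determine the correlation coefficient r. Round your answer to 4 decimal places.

|r| = √0.189 = 0.4347
The association is positive, so r = 0.4347.

0.4347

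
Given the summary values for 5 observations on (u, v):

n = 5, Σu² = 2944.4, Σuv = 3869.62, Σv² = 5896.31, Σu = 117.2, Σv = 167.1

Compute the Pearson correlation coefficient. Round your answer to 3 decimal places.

-0.190

r = (nΣuv − ΣuΣv) / √[(nΣu² − (Σu)²)(nΣv² − (Σv)²)]
Numerator: 5×3869.62 − 117.2×167.1 = -236.02
Denominator: √[(14722 − 13735.84)(29481.55 − 27922.41)] = √[986.16 × 1559.14] = 1239.9845
r = -236.02 / 1239.9845 ≈ -0.190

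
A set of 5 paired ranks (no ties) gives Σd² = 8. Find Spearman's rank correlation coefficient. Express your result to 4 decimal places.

ρ = 1 − 6Σd² / [n(n²−1)] = 1 − 6×8 / (5×24)
  = 1 − 48/120 = 1 − 0.40000 ≈ 0.6000

0.6000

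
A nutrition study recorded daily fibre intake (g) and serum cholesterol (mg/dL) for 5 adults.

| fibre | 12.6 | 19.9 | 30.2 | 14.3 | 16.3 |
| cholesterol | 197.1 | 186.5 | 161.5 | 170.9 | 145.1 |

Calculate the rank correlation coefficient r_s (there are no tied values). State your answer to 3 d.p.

Rank fibre: 1, 4, 5, 2, 3
Rank cholesterol: 5, 4, 2, 3, 1
d = rank(fibre) − rank(cholesterol): -4, 0, 3, -1, 2; Σd² = 30
ρ = 1 − 6Σd² / [n(n²−1)] = 1 − 6×30 / (5×24) = 1 − 180/120 ≈ -0.500

-0.500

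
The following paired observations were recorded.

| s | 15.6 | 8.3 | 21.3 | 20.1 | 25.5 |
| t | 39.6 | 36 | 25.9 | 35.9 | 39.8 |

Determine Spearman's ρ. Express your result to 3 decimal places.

Rank s: 2, 1, 4, 3, 5
Rank t: 4, 3, 1, 2, 5
d = rank(s) − rank(t): -2, -2, 3, 1, 0; Σd² = 18
ρ = 1 − 6Σd² / [n(n²−1)] = 1 − 6×18 / (5×24) = 1 − 108/120 ≈ 0.100

0.100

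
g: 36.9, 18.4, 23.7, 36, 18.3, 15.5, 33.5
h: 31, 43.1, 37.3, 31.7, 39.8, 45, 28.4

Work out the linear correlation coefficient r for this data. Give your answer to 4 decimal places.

-0.9488

n = 7, Σg = 182.3, Σh = 256.3, Σg² = 5255.25, Σh² = 9630.39, Σgh = 6339.39
nΣgh − ΣgΣh = 44375.73 − 46723.49 = -2347.76
nΣg² − (Σg)² = 36786.75 − 33233.29 = 3553.46; nΣh² − (Σh)² = 67412.73 − 65689.69 = 1723.04
r = -2347.76 / √(3553.46 × 1723.04) = -2347.76 / 2474.4199 ≈ -0.9488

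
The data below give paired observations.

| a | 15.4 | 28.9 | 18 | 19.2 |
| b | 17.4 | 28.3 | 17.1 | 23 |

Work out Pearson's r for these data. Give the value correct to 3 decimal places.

n = 4, Σa = 81.5, Σb = 85.8, Σa² = 1765.01, Σb² = 1925.06, Σab = 1835.23
nΣab − ΣaΣb = 7340.92 − 6992.7 = 348.22
nΣa² − (Σa)² = 7060.04 − 6642.25 = 417.79; nΣb² − (Σb)² = 7700.24 − 7361.64 = 338.6
r = 348.22 / √(417.79 × 338.6) = 348.22 / 376.1166 ≈ 0.926

0.926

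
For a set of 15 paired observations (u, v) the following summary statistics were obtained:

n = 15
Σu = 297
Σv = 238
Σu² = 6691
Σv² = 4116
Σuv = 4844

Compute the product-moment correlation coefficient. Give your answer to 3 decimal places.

r = (nΣuv − ΣuΣv) / √[(nΣu² − (Σu)²)(nΣv² − (Σv)²)]
Numerator: 15×4844 − 297×238 = 1974
Denominator: √[(100365 − 88209)(61740 − 56644)] = √[12156 × 5096] = 7870.6401
r = 1974 / 7870.6401 ≈ 0.251

0.251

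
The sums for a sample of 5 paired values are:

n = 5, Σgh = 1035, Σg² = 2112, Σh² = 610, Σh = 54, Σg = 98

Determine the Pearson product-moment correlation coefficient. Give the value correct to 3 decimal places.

-0.327

r = (nΣgh − ΣgΣh) / √[(nΣg² − (Σg)²)(nΣh² − (Σh)²)]
Numerator: 5×1035 − 98×54 = -117
Denominator: √[(10560 − 9604)(3050 − 2916)] = √[956 × 134] = 357.9162
r = -117 / 357.9162 ≈ -0.327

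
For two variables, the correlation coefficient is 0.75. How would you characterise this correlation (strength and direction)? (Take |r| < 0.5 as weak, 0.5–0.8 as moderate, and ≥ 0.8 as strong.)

moderate positive

r = 0.75 > 0 so the relationship is positive.
|r| = 0.75, which falls in the moderate range.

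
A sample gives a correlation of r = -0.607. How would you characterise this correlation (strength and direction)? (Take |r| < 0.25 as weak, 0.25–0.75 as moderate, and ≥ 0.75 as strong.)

moderate negative

r = -0.607 < 0 so the relationship is negative.
|r| = 0.607, which falls in the moderate range.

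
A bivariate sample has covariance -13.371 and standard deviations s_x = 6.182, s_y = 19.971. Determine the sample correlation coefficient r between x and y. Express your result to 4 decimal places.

-0.1083

r = Cov(x,y) / (s_x · s_y) = -13.371 / (6.182 × 19.971)
  = -13.371 / 123.4607 ≈ -0.1083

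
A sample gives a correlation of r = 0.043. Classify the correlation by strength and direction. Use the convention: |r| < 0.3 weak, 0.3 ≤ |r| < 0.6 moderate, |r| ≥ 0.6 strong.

weak positive

r = 0.043 > 0 so the relationship is positive.
|r| = 0.043, which falls in the weak range.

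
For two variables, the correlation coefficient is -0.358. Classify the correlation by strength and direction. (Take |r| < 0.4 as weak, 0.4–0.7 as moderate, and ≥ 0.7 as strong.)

weak negative

r = -0.358 < 0 so the relationship is negative.
|r| = 0.358, which falls in the weak range.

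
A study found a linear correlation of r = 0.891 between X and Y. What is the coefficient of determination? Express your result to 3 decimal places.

r² = (0.891)² = 0.794

0.794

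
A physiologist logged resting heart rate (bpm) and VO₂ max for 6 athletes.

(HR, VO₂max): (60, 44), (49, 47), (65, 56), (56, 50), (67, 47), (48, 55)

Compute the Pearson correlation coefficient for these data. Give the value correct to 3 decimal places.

-0.107

n = 6, Σx = 345, Σy = 299, Σx² = 20155, Σy² = 15015, Σxy = 17172
nΣxy − ΣxΣy = 103032 − 103155 = -123
nΣx² − (Σx)² = 120930 − 119025 = 1905; nΣy² − (Σy)² = 90090 − 89401 = 689
r = -123 / √(1905 × 689) = -123 / 1145.6636 ≈ -0.107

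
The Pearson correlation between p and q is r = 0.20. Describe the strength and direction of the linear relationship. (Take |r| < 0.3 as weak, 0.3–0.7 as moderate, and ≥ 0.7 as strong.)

weak positive

r = 0.20 > 0 so the relationship is positive.
|r| = 0.20, which falls in the weak range.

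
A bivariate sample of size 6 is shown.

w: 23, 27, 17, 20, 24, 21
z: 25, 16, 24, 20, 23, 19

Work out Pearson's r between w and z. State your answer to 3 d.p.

-0.471

n = 6, Σw = 132, Σz = 127, Σw² = 2964, Σz² = 2747, Σwz = 2766
nΣwz − ΣwΣz = 16596 − 16764 = -168
nΣw² − (Σw)² = 17784 − 17424 = 360; nΣz² − (Σz)² = 16482 − 16129 = 353
r = -168 / √(360 × 353) = -168 / 356.4828 ≈ -0.471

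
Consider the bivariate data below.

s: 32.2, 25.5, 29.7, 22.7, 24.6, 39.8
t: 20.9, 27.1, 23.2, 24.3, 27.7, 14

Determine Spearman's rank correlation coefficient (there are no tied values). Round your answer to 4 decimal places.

Rank s: 5, 3, 4, 1, 2, 6
Rank t: 2, 5, 3, 4, 6, 1
d = rank(s) − rank(t): 3, -2, 1, -3, -4, 5; Σd² = 64
ρ = 1 − 6Σd² / [n(n²−1)] = 1 − 6×64 / (6×35) = 1 − 384/210 ≈ -0.8286

-0.8286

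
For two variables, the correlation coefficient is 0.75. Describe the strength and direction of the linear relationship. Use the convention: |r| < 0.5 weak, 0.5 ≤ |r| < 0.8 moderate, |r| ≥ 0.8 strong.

moderate positive

r = 0.75 > 0 so the relationship is positive.
|r| = 0.75, which falls in the moderate range.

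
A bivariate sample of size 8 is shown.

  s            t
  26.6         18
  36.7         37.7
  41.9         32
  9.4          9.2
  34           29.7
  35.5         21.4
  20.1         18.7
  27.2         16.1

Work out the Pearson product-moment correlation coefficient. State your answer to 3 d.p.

n = 8, Σs = 231.4, Σt = 182.8, Σs² = 7458.52, Σt² = 4802.88, Σst = 5872.96
nΣst − ΣsΣt = 46983.68 − 42299.92 = 4683.76
nΣs² − (Σs)² = 59668.16 − 53545.96 = 6122.2; nΣt² − (Σt)² = 38423.04 − 33415.84 = 5007.2
r = 4683.76 / √(6122.2 × 5007.2) = 4683.76 / 5536.7030 ≈ 0.846

0.846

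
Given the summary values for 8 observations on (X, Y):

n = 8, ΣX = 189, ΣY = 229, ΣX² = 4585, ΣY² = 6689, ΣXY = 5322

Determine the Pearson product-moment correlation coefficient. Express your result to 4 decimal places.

-0.6956

r = (nΣXY − ΣXΣY) / √[(nΣX² − (ΣX)²)(nΣY² − (ΣY)²)]
Numerator: 8×5322 − 189×229 = -705
Denominator: √[(36680 − 35721)(53512 − 52441)] = √[959 × 1071] = 1013.4540
r = -705 / 1013.4540 ≈ -0.6956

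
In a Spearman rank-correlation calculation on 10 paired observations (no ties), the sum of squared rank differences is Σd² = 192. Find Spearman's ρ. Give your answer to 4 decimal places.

-0.1636

ρ = 1 − 6Σd² / [n(n²−1)] = 1 − 6×192 / (10×99)
  = 1 − 1152/990 = 1 − 1.16364 ≈ -0.1636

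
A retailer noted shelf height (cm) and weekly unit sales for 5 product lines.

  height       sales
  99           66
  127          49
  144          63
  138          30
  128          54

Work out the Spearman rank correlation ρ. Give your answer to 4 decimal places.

Rank height: 1, 2, 5, 4, 3
Rank sales: 5, 2, 4, 1, 3
d = rank(height) − rank(sales): -4, 0, 1, 3, 0; Σd² = 26
ρ = 1 − 6Σd² / [n(n²−1)] = 1 − 6×26 / (5×24) = 1 − 156/120 ≈ -0.3000

-0.3000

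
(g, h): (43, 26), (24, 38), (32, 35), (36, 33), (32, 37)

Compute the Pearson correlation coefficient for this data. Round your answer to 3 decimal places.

-0.930

n = 5, Σg = 167, Σh = 169, Σg² = 5769, Σh² = 5803, Σgh = 5522
nΣgh − ΣgΣh = 27610 − 28223 = -613
nΣg² − (Σg)² = 28845 − 27889 = 956; nΣh² − (Σh)² = 29015 − 28561 = 454
r = -613 / √(956 × 454) = -613 / 658.8050 ≈ -0.930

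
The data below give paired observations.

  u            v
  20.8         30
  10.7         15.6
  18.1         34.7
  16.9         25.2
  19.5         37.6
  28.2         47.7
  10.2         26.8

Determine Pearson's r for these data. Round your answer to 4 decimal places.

0.8704

n = 7, Σu = 124.4, Σv = 217.6, Σu² = 2439.88, Σv² = 7389.78, Σuv = 4196.57
nΣuv − ΣuΣv = 29375.99 − 27069.44 = 2306.55
nΣu² − (Σu)² = 17079.16 − 15475.36 = 1603.8; nΣv² − (Σv)² = 51728.46 − 47349.76 = 4378.7
r = 2306.55 / √(1603.8 × 4378.7) = 2306.55 / 2650.0111 ≈ 0.8704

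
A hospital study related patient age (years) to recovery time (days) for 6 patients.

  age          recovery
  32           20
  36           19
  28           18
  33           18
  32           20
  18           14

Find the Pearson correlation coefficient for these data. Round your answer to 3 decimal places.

0.880

n = 6, Σx = 179, Σy = 109, Σx² = 5541, Σy² = 2005, Σxy = 3314
nΣxy − ΣxΣy = 19884 − 19511 = 373
nΣx² − (Σx)² = 33246 − 32041 = 1205; nΣy² − (Σy)² = 12030 − 11881 = 149
r = 373 / √(1205 × 149) = 373 / 423.7275 ≈ 0.880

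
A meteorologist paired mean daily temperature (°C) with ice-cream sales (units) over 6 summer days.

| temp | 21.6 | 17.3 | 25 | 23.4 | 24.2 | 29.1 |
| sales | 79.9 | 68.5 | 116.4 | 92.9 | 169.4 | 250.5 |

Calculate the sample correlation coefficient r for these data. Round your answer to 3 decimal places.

n = 6, Σx = 140.6, Σy = 777.6, Σx² = 3370.86, Σy² = 124702.24, Σxy = 19383.78
nΣxy − ΣxΣy = 116302.68 − 109330.56 = 6972.12
nΣx² − (Σx)² = 20225.16 − 19768.36 = 456.8; nΣy² − (Σy)² = 748213.44 − 604661.76 = 143551.68
r = 6972.12 / √(456.8 × 143551.68) = 6972.12 / 8097.8026 ≈ 0.861

0.861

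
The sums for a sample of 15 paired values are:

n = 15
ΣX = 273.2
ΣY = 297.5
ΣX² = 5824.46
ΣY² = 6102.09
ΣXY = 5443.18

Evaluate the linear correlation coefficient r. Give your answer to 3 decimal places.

0.060

r = (nΣXY − ΣXΣY) / √[(nΣX² − (ΣX)²)(nΣY² − (ΣY)²)]
Numerator: 15×5443.18 − 273.2×297.5 = 370.7
Denominator: √[(87366.9 − 74638.24)(91531.35 − 88506.25)] = √[12728.66 × 3025.1] = 6205.2775
r = 370.7 / 6205.2775 ≈ 0.060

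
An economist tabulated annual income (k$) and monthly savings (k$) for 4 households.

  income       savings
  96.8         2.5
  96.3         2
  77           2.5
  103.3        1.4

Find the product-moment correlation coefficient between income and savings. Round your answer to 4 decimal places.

n = 4, Σx = 373.4, Σy = 8.4, Σx² = 35243.82, Σy² = 18.46, Σxy = 771.72
nΣxy − ΣxΣy = 3086.88 − 3136.56 = -49.68
nΣx² − (Σx)² = 140975.28 − 139427.56 = 1547.72; nΣy² − (Σy)² = 73.84 − 70.56 = 3.28
r = -49.68 / √(1547.72 × 3.28) = -49.68 / 71.2497 ≈ -0.6973

-0.6973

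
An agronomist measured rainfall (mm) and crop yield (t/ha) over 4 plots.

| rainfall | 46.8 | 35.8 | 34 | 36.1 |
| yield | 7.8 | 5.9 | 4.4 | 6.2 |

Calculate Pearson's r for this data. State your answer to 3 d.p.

n = 4, Σx = 152.7, Σy = 24.3, Σx² = 5931.09, Σy² = 153.45, Σxy = 949.68
nΣxy − ΣxΣy = 3798.72 − 3710.61 = 88.11
nΣx² − (Σx)² = 23724.36 − 23317.29 = 407.07; nΣy² − (Σy)² = 613.8 − 590.49 = 23.31
r = 88.11 / √(407.07 × 23.31) = 88.11 / 97.4105 ≈ 0.905

0.905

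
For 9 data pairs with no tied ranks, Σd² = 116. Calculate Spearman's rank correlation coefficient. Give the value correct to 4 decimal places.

0.0333

ρ = 1 − 6Σd² / [n(n²−1)] = 1 − 6×116 / (9×80)
  = 1 − 696/720 = 1 − 0.96667 ≈ 0.0333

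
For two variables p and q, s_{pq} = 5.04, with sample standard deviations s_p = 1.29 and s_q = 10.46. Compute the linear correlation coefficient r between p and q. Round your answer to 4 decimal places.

0.3735

r = Cov(p,q) / (s_p · s_q) = 5.04 / (1.29 × 10.46)
  = 5.04 / 13.4934 ≈ 0.3735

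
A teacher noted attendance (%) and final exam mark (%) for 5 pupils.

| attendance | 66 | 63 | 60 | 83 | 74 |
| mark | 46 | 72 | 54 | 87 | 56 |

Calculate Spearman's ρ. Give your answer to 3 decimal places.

Rank attendance: 3, 2, 1, 5, 4
Rank mark: 1, 4, 2, 5, 3
d = rank(attendance) − rank(mark): 2, -2, -1, 0, 1; Σd² = 10
ρ = 1 − 6Σd² / [n(n²−1)] = 1 − 6×10 / (5×24) = 1 − 60/120 ≈ 0.500

0.500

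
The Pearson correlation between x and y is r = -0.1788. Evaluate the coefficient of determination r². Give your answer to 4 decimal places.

0.0320

r² = (-0.1788)² = 0.0320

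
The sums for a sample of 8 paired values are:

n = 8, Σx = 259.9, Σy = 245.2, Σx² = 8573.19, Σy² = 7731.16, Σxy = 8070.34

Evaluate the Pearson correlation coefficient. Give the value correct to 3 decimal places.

0.624

r = (nΣxy − ΣxΣy) / √[(nΣx² − (Σx)²)(nΣy² − (Σy)²)]
Numerator: 8×8070.34 − 259.9×245.2 = 835.24
Denominator: √[(68585.52 − 67548.01)(61849.28 − 60123.04)] = √[1037.51 × 1726.24] = 1338.2792
r = 835.24 / 1338.2792 ≈ 0.624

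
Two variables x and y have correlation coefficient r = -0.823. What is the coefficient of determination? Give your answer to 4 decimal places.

r² = (-0.823)² = 0.6773

0.6773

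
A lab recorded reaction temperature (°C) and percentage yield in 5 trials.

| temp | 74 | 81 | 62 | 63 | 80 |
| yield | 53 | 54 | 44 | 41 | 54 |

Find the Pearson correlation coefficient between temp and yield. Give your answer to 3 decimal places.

n = 5, Σx = 360, Σy = 246, Σx² = 26250, Σy² = 12258, Σxy = 17927
nΣxy − ΣxΣy = 89635 − 88560 = 1075
nΣx² − (Σx)² = 131250 − 129600 = 1650; nΣy² − (Σy)² = 61290 − 60516 = 774
r = 1075 / √(1650 × 774) = 1075 / 1130.0885 ≈ 0.951

0.951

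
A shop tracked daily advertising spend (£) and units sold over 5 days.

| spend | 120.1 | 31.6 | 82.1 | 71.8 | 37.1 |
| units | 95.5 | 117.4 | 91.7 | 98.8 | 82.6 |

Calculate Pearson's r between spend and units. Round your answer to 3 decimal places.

n = 5, Σx = 342.7, Σy = 486, Σx² = 28694.63, Σy² = 47896.1, Σxy = 32866.26
nΣxy − ΣxΣy = 164331.3 − 166552.2 = -2220.9
nΣx² − (Σx)² = 143473.15 − 117443.29 = 26029.86; nΣy² − (Σy)² = 239480.5 − 236196 = 3284.5
r = -2220.9 / √(26029.86 × 3284.5) = -2220.9 / 9246.3547 ≈ -0.240

-0.240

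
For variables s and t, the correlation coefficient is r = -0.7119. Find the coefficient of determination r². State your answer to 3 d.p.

r² = (-0.7119)² = 0.507

0.507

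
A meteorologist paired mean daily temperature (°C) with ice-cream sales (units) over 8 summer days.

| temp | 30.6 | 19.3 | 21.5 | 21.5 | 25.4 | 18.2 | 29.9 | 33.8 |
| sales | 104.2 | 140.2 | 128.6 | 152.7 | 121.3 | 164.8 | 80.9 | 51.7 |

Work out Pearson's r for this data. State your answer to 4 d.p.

n = 8, Σx = 200.2, Σy = 944.4, Σx² = 5246.2, Σy² = 121459.36, Σxy = 22189.08
nΣxy − ΣxΣy = 177512.64 − 189068.88 = -11556.24
nΣx² − (Σx)² = 41969.6 − 40080.04 = 1889.56; nΣy² − (Σy)² = 971674.88 − 891891.36 = 79783.52
r = -11556.24 / √(1889.56 × 79783.52) = -11556.24 / 12278.2632 ≈ -0.9412

-0.9412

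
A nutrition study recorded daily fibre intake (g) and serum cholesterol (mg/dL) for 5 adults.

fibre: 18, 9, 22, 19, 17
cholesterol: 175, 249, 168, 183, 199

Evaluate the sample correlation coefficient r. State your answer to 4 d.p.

n = 5, Σx = 85, Σy = 974, Σx² = 1539, Σy² = 193940, Σxy = 15947
nΣxy − ΣxΣy = 79735 − 82790 = -3055
nΣx² − (Σx)² = 7695 − 7225 = 470; nΣy² − (Σy)² = 969700 − 948676 = 21024
r = -3055 / √(470 × 21024) = -3055 / 3143.4503 ≈ -0.9719

-0.9719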